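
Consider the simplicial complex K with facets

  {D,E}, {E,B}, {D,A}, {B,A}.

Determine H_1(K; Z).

H_1 = Z.

We work with the vertex ordering A < B < D < E. The simplices of K, each written with vertices in increasing order, are:

  0-simplices (4): A, B, D, E
  1-simplices (4): AB, AD, BE, DE

Hence C_0 ≅ Z^4, C_1 ≅ Z^4.

The boundary map ∂_1: C_1 → C_0 sends each edge [p,q] (with p < q) to q − p.
This gives a 4×4 integer matrix of rank 3; reducing to Smith normal form yields diagonal entries (1,1,1).

Reading off H_k = ker ∂_k / im ∂_{k+1}:

  H_1: rank ker ∂_1 − rank ∂_2 = (4 − 3) − 0 = 1, and there is no ∂_2, so H_1 ≅ Z.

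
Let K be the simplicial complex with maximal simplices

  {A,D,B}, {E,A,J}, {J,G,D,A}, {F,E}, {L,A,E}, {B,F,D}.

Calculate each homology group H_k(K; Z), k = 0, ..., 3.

H_0 = Z,  H_1 = Z,  H_2 = 0,  H_3 = 0.

Fix the vertex order A < B < D < E < F < G < J < L and write every simplex with vertices in increasing order. Then dim K = 3 and the simplices of K are:

  0-simplices (8): A, B, D, E, F, G, J, L
  1-simplices (15): AB, AD, AE, AG, AJ, AL, BD, BF, DF, DG, DJ, EF, EJ, EL, GJ
  2-simplices (8): ABD, ADG, ADJ, AEJ, AEL, AGJ, BDF, DGJ
  3-simplices (1): ADGJ

giving chain groups C_0 ≅ Z^8, C_1 ≅ Z^15, C_2 ≅ Z^8, C_3 ≅ Z^1.

The boundary map ∂_1: C_1 → C_0 is given by ∂[p,q] = [q] − [p].
This gives a 8×15 integer matrix of rank 7; reducing to Smith normal form yields diagonal entries (1,1,1,1,1,1,1).

∂_2: C_2 → C_1 sends each 2-simplex [p,q,r] to [q,r] − [p,r] + [p,q]. For instance
  ∂BDF = DF − BF + BD,
  ∂ADJ = DJ − AJ + AD.
The resulting 15×8 matrix has rank 7, and its Smith normal form has invariant factors (1,1,1,1,1,1,1).

Boundary ∂_3: C_3 → C_2 sends each 3-simplex σ to the alternating sum Σ_i (−1)^i (σ with its i-th vertex removed). For instance
  ∂ADGJ = DGJ − AGJ + ADJ − ADG.
The 8×1 boundary matrix has rank 1 and Smith normal form diag(1).

Computing H_k = (kernel of ∂_k) / (image of ∂_{k+1}):

  H_0: rank C_0 − rank ∂_1 = 8 − 7 = 1, and the invariant factors of ∂_1 are all 1, so H_0 ≅ Z.
  H_1: rank ker ∂_1 − rank ∂_2 = (15 − 7) − 7 = 1, and the invariant factors of ∂_2 are all 1, so H_1 ≅ Z.
  H_2: rank ker ∂_2 − rank ∂_3 = (8 − 7) − 1 = 0, and the invariant factors of ∂_3 are all 1, so H_2 ≅ 0.
  H_3: rank ker ∂_3 − rank ∂_4 = (1 − 1) − 0 = 0, and there is no ∂_4, so H_3 ≅ 0.

As a check, the Euler characteristic is 8 − 15 + 8 − 1 = 0, which agrees with 1 − 1 + 0 − 0 = 0.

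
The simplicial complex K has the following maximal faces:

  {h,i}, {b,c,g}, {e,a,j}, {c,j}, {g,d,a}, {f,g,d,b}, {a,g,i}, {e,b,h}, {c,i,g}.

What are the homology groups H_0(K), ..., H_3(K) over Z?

H_0 ≅ Z,  H_1 ≅ Z^3,  H_2 = 0,  H_3 = 0.

Take the total order a < b < c < d < e < f < g < h < i < j on the vertex set. Then K (dimension 3) consists of the simplices:

  0-simplices (10): a, b, c, d, e, f, g, h, i, j
  1-simplices (21): ad, ae, ag, ai, aj, bc, bd, be, bf, bg, bh, cg, ci, cj, df, dg, eh, ej, fg, gi, hi
  2-simplices (10): adg, aej, agi, bcg, bdf, bdg, beh, bfg, cgi, dfg
  3-simplices (1): bdfg

so the chain groups are C_0 ≅ Z^10, C_1 ≅ Z^21, C_2 ≅ Z^10, C_3 ≅ Z^1.

The boundary map ∂_1: C_1 → C_0 sends each edge [p,q] (with p < q) to q − p.
The 10×21 boundary matrix has rank 9 and Smith normal form diag(1,1,1,1,1,1,1,1,1).

∂_2: C_2 → C_1 maps a triangle to the signed sum of its edges. For instance
  ∂adg = dg − ag + ad,
  ∂beh = eh − bh + be.
This gives a 21×10 integer matrix of rank 9; reducing to Smith normal form yields diagonal entries (1,1,1,1,1,1,1,1,1).

Boundary ∂_3: C_3 → C_2 sends each 3-simplex σ to the alternating sum Σ_i (−1)^i (σ with its i-th vertex removed). For instance
  ∂bdfg = dfg − bfg + bdg − bdf.
The 10×1 boundary matrix has rank 1 and Smith normal form diag(1).

Computing H_k = (kernel of ∂_k) / (image of ∂_{k+1}):

  H_0: rank C_0 − rank ∂_1 = 10 − 9 = 1, and the invariant factors of ∂_1 are all 1, so H_0 = Z.
  H_1: rank ker ∂_1 − rank ∂_2 = (21 − 9) − 9 = 3, and the invariant factors of ∂_2 are all 1, so H_1 = Z^3.
  H_2: rank ker ∂_2 − rank ∂_3 = (10 − 9) − 1 = 0, and the invariant factors of ∂_3 are all 1, so H_2 = 0.
  H_3: rank ker ∂_3 − rank ∂_4 = (1 − 1) − 0 = 0, and there is no ∂_4, so H_3 = 0.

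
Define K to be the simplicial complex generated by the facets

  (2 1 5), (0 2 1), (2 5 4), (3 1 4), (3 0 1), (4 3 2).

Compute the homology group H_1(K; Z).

We work with the vertex ordering 0 < 1 < 2 < 3 < 4 < 5. The simplices of K, each written with vertices in increasing order, are:

  0-simplices (6): [0], [1], [2], [3], [4], [5]
  1-simplices (12): [0,1], [0,2], [0,3], [1,2], [1,3], [1,4], [1,5], [2,3], [2,4], [2,5], [3,4], [4,5]
  2-simplices (6): [0,1,2], [0,1,3], [1,2,5], [1,3,4], [2,3,4], [2,4,5]

so the chain groups are C_0 ≅ Z^6, C_1 ≅ Z^12, C_2 ≅ Z^6.

The boundary map ∂_1: C_1 → C_0 maps an edge to its endpoints' difference, ∂[p,q] = q − p.
As a 6×12 matrix over Z this has rank 5, with invariant factors (1,1,1,1,1).

Boundary ∂_2: C_2 → C_1 acts by ∂[p,q,r] = [q,r] − [p,r] + [p,q]. For instance
  ∂[0,1,2] = [1,2] − [0,2] + [0,1],
  ∂[2,4,5] = [4,5] − [2,5] + [2,4].
As a 12×6 matrix over Z this has rank 6, with invariant factors (1,1,1,1,1,1).

Now H_k = ker ∂_k / im ∂_{k+1}, so:

  H_1: rank ker ∂_1 − rank ∂_2 = (12 − 5) − 6 = 1, and the invariant factors of ∂_2 are all 1, so H_1 ≅ Z.

H_1 ≅ Z.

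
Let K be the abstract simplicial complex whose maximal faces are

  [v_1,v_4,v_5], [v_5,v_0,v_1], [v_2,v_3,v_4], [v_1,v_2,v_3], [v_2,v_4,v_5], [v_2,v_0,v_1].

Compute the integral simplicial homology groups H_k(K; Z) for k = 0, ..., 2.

Order the vertices as v_0 < v_1 < v_2 < v_3 < v_4 < v_5. Listing each simplex with vertices in this order, K has dimension 2 with simplices:

  0-simplices (6): [v_0], [v_1], [v_2], [v_3], [v_4], [v_5]
  1-simplices (12): [v_0,v_1], [v_0,v_2], [v_0,v_5], [v_1,v_2], [v_1,v_3], [v_1,v_4], [v_1,v_5], [v_2,v_3], [v_2,v_4], [v_2,v_5], [v_3,v_4], [v_4,v_5]
  2-simplices (6): [v_0,v_1,v_2], [v_0,v_1,v_5], [v_1,v_2,v_3], [v_1,v_4,v_5], [v_2,v_3,v_4], [v_2,v_4,v_5]

so the chain groups are C_0 ≅ Z^6, C_1 ≅ Z^12, C_2 ≅ Z^6.

∂_1: C_1 → C_0 maps an edge to its endpoints' difference, ∂[p,q] = q − p.
The resulting 6×12 matrix has rank 5, and its Smith normal form has invariant factors (1,1,1,1,1).

Boundary ∂_2: C_2 → C_1 maps a triangle to the signed sum of its edges. For instance
  ∂[v_0,v_1,v_5] = [v_1,v_5] − [v_0,v_5] + [v_0,v_1],
  ∂[v_2,v_4,v_5] = [v_4,v_5] − [v_2,v_5] + [v_2,v_4].
As a 12×6 matrix over Z this has rank 6, with invariant factors (1,1,1,1,1,1).

From H_k ≅ ker(∂_k) / im(∂_{k+1}) we obtain:

  H_0: rank C_0 − rank ∂_1 = 6 − 5 = 1, and the invariant factors of ∂_1 are all 1, so H_0 ≅ Z.
  H_1: rank ker ∂_1 − rank ∂_2 = (12 − 5) − 6 = 1, and the invariant factors of ∂_2 are all 1, so H_1 ≅ Z.
  H_2: rank ker ∂_2 − rank ∂_3 = (6 − 6) − 0 = 0, and there is no ∂_3, so H_2 ≅ 0.

As a check, the Euler characteristic is 6 − 12 + 6 = 0, which agrees with 1 − 1 + 0 = 0.

H_0 = Z,  H_1 = Z,  H_2 = 0.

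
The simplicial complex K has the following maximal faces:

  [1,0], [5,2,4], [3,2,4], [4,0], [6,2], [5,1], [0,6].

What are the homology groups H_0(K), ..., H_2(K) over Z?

Take the total order 0 < 1 < 2 < 3 < 4 < 5 < 6 on the vertex set. Then K (dimension 2) consists of the simplices:

  0-simplices (7): [0], [1], [2], [3], [4], [5], [6]
  1-simplices (10): [0,1], [0,4], [0,6], [1,5], [2,3], [2,4], [2,5], [2,6], [3,4], [4,5]
  2-simplices (2): [2,3,4], [2,4,5]

Hence C_0 ≅ Z^7, C_1 ≅ Z^10, C_2 ≅ Z^2.

∂_1: C_1 → C_0 sends each edge [p,q] (with p < q) to q − p.
This gives a 7×10 integer matrix of rank 6; reducing to Smith normal form yields diagonal entries (1,1,1,1,1,1).

∂_2: C_2 → C_1 acts by ∂[p,q,r] = [q,r] − [p,r] + [p,q]. For instance
  ∂[2,3,4] = [3,4] − [2,4] + [2,3],
  ∂[2,4,5] = [4,5] − [2,5] + [2,4].
As a 10×2 matrix over Z this has rank 2, with invariant factors (1,1).

Reading off H_k = ker ∂_k / im ∂_{k+1}:

  H_0: rank C_0 − rank ∂_1 = 7 − 6 = 1, and the invariant factors of ∂_1 are all 1, so H_0 = Z.
  H_1: rank ker ∂_1 − rank ∂_2 = (10 − 6) − 2 = 2, and the invariant factors of ∂_2 are all 1, so H_1 = Z^2.
  H_2: rank ker ∂_2 − rank ∂_3 = (2 − 2) − 0 = 0, and there is no ∂_3, so H_2 = 0.

H_0 ≅ Z,  H_1 ≅ Z^2,  H_2 = 0.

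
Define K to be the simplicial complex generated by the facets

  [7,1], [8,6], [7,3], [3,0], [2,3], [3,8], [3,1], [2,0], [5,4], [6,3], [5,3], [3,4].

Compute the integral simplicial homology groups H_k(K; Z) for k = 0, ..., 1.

H_0 = Z,  H_1 = Z^4.

Fix the vertex order 0 < 1 < 2 < 3 < 4 < 5 < 6 < 7 < 8 and write every simplex with vertices in increasing order. Then dim K = 1 and the simplices of K are:

  0-simplices (9): [0], [1], [2], [3], [4], [5], [6], [7], [8]
  1-simplices (12): [0,2], [0,3], [1,3], [1,7], [2,3], [3,4], [3,5], [3,6], [3,7], [3,8], [4,5], [6,8]

giving chain groups C_0 ≅ Z^9, C_1 ≅ Z^12.

The boundary map ∂_1: C_1 → C_0 maps an edge to its endpoints' difference, ∂[p,q] = q − p. For instance
  ∂[3,5] = [5] − [3].
As a 9×12 matrix over Z this has rank 8, with invariant factors (1,1,1,1,1,1,1,1).

Now H_k = ker ∂_k / im ∂_{k+1}, so:

  H_0: rank C_0 − rank ∂_1 = 9 − 8 = 1, and the invariant factors of ∂_1 are all 1, so H_0 = Z.
  H_1: rank ker ∂_1 − rank ∂_2 = (12 − 8) − 0 = 4, and there is no ∂_2, so H_1 = Z^4.

As a check, the Euler characteristic is 9 − 12 = -3, which agrees with 1 − 4 = -3.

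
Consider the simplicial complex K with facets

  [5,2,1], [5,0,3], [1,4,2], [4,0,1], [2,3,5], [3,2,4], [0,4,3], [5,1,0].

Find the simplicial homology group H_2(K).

H_2 = Z.

Fix the vertex order 0 < 1 < 2 < 3 < 4 < 5 and write every simplex with vertices in increasing order. Then dim K = 2 and the simplices of K are:

  0-simplices (6): [0], [1], [2], [3], [4], [5]
  1-simplices (12): [0,1], [0,3], [0,4], [0,5], [1,2], [1,4], [1,5], [2,3], [2,4], [2,5], [3,4], [3,5]
  2-simplices (8): [0,1,4], [0,1,5], [0,3,4], [0,3,5], [1,2,4], [1,2,5], [2,3,4], [2,3,5]

so the chain groups are C_0 ≅ Z^6, C_1 ≅ Z^12, C_2 ≅ Z^8.

Boundary ∂_1: C_1 → C_0 sends each edge [p,q] (with p < q) to q − p.
The 6×12 boundary matrix has rank 5 and Smith normal form diag(1,1,1,1,1).

Boundary ∂_2: C_2 → C_1 maps a triangle to the signed sum of its edges. For instance
  ∂[2,3,5] = [3,5] − [2,5] + [2,3],
  ∂[1,2,5] = [2,5] − [1,5] + [1,2].
The resulting 12×8 matrix has rank 7, and its Smith normal form has invariant factors (1,1,1,1,1,1,1).

Computing H_k = (kernel of ∂_k) / (image of ∂_{k+1}):

  H_2: rank ker ∂_2 − rank ∂_3 = (8 − 7) − 0 = 1, and there is no ∂_3, so H_2 = Z.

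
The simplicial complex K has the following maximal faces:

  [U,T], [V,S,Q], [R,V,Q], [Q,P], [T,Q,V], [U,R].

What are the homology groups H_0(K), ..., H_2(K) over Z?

H_0 ≅ Z,  H_1 ≅ Z,  H_2 = 0.

Order the vertices as P < Q < R < S < T < U < V. Listing each simplex with vertices in this order, K has dimension 2 with simplices:

  0-simplices (7): P, Q, R, S, T, U, V
  1-simplices (10): PQ, QR, QS, QT, QV, RU, RV, SV, TU, TV
  2-simplices (3): QRV, QSV, QTV

Hence C_0 ≅ Z^7, C_1 ≅ Z^10, C_2 ≅ Z^3.

Boundary ∂_1: C_1 → C_0 sends each edge [p,q] (with p < q) to q − p. For instance
  ∂QT = T − Q.
The resulting 7×10 matrix has rank 6, and its Smith normal form has invariant factors (1,1,1,1,1,1).

The boundary map ∂_2: C_2 → C_1 maps a triangle to the signed sum of its edges. For instance
  ∂QTV = TV − QV + QT,
  ∂QSV = SV − QV + QS.
This gives a 10×3 integer matrix of rank 3; reducing to Smith normal form yields diagonal entries (1,1,1).

Now H_k = ker ∂_k / im ∂_{k+1}, so:

  H_0: rank C_0 − rank ∂_1 = 7 − 6 = 1, and the invariant factors of ∂_1 are all 1, so H_0 = Z.
  H_1: rank ker ∂_1 − rank ∂_2 = (10 − 6) − 3 = 1, and the invariant factors of ∂_2 are all 1, so H_1 = Z.
  H_2: rank ker ∂_2 − rank ∂_3 = (3 − 3) − 0 = 0, and there is no ∂_3, so H_2 = 0.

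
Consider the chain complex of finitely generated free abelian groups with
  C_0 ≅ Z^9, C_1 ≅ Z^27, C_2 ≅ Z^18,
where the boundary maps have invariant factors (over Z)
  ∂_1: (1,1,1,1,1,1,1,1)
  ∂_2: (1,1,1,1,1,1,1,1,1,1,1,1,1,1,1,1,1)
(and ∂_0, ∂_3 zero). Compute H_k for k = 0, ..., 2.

H_0: b_0 = 9 − 0 − 8 = 1; torsion from ∂_1 factors > 1: none. So H_0 ≅ Z.
H_1: b_1 = 27 − 8 − 17 = 2; torsion from ∂_2 factors > 1: none. So H_1 ≅ Z^2.
H_2: b_2 = 18 − 17 − 0 = 1; torsion from ∂_3 factors > 1: none. So H_2 ≅ Z.

H_0 ≅ Z,  H_1 ≅ Z^2,  H_2 ≅ Z.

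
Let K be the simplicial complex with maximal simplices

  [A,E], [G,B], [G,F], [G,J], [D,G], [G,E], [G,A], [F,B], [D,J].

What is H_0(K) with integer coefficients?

Fix the vertex order A < B < D < E < F < G < J and write every simplex with vertices in increasing order. Then dim K = 1 and the simplices of K are:

  0-simplices (7): A, B, D, E, F, G, J
  1-simplices (9): AE, AG, BF, BG, DG, DJ, EG, FG, GJ

giving chain groups C_0 ≅ Z^7, C_1 ≅ Z^9.

∂_1: C_1 → C_0 is given by ∂[p,q] = [q] − [p]. For instance
  ∂DG = G − D.
This gives a 7×9 integer matrix of rank 6; reducing to Smith normal form yields diagonal entries (1,1,1,1,1,1).

Reading off H_k = ker ∂_k / im ∂_{k+1}:

  H_0: rank C_0 − rank ∂_1 = 7 − 6 = 1, and the invariant factors of ∂_1 are all 1, so H_0 = Z.

H_0 = Z.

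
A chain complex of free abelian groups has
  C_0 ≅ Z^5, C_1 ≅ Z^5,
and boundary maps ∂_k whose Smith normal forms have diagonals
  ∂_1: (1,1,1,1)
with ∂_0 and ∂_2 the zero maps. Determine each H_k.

H_0 ≅ Z,  H_1 ≅ Z.

H_0: b_0 = 5 − 0 − 4 = 1; torsion from ∂_1 factors > 1: none. So H_0 ≅ Z.
H_1: b_1 = 5 − 4 − 0 = 1; torsion from ∂_2 factors > 1: none. So H_1 ≅ Z.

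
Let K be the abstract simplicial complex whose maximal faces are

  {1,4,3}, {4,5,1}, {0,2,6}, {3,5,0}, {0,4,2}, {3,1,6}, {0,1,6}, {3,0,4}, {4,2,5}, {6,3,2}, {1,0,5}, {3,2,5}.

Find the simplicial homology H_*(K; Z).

H_0 ≅ Z,  H_1 ≅ Z_2,  H_2 = 0.

Order the vertices as 0 < 1 < 2 < 3 < 4 < 5 < 6. Listing each simplex with vertices in this order, K has dimension 2 with simplices:

  0-simplices (7): [0], [1], [2], [3], [4], [5], [6]
  1-simplices (18): [0,1], [0,2], [0,3], [0,4], [0,5], [0,6], [1,3], [1,4], [1,5], [1,6], [2,3], [2,4], [2,5], [2,6], [3,4], [3,5], [3,6], [4,5]
  2-simplices (12): [0,1,5], [0,1,6], [0,2,4], [0,2,6], [0,3,4], [0,3,5], [1,3,4], [1,3,6], [1,4,5], [2,3,5], [2,3,6], [2,4,5]

giving chain groups C_0 ≅ Z^7, C_1 ≅ Z^18, C_2 ≅ Z^12.

The boundary map ∂_1: C_1 → C_0 is given by ∂[p,q] = [q] − [p]. For instance
  ∂[2,4] = [4] − [2].
The resulting 7×18 matrix has rank 6, and its Smith normal form has invariant factors (1,1,1,1,1,1).

Boundary ∂_2: C_2 → C_1 maps a triangle to the signed sum of its edges. For instance
  ∂[1,3,6] = [3,6] − [1,6] + [1,3],
  ∂[1,3,4] = [3,4] − [1,4] + [1,3].
The resulting 18×12 matrix has rank 12, and its Smith normal form has invariant factors (1,1,1,1,1,1,1,1,1,1,1,2).

Reading off H_k = ker ∂_k / im ∂_{k+1}:

  H_0: rank C_0 − rank ∂_1 = 7 − 6 = 1, and the invariant factors of ∂_1 are all 1, so H_0 = Z.
  H_1: rank ker ∂_1 − rank ∂_2 = (18 − 6) − 12 = 0, and ∂_2 has invariant factor 2 > 1, so H_1 = Z_2.
  H_2: rank ker ∂_2 − rank ∂_3 = (12 − 12) − 0 = 0, and there is no ∂_3, so H_2 = 0.

As a check, the Euler characteristic is 7 − 18 + 12 = 1, which agrees with 1 − 0 + 0 = 1.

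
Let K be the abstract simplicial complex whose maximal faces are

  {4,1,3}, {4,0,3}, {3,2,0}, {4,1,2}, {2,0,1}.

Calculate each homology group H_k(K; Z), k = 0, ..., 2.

H_0 ≅ Z,  H_1 ≅ Z,  H_2 = 0.

We work with the vertex ordering 0 < 1 < 2 < 3 < 4. The simplices of K, each written with vertices in increasing order, are:

  0-simplices (5): [0], [1], [2], [3], [4]
  1-simplices (10): [0,1], [0,2], [0,3], [0,4], [1,2], [1,3], [1,4], [2,3], [2,4], [3,4]
  2-simplices (5): [0,1,2], [0,2,3], [0,3,4], [1,2,4], [1,3,4]

giving chain groups C_0 ≅ Z^5, C_1 ≅ Z^10, C_2 ≅ Z^5.

∂_1: C_1 → C_0 maps an edge to its endpoints' difference, ∂[p,q] = q − p. For instance
  ∂[1,2] = [2] − [1].
The 5×10 boundary matrix has rank 4 and Smith normal form diag(1,1,1,1).

Boundary ∂_2: C_2 → C_1 sends each 2-simplex [p,q,r] to [q,r] − [p,r] + [p,q]. For instance
  ∂[1,3,4] = [3,4] − [1,4] + [1,3],
  ∂[1,2,4] = [2,4] − [1,4] + [1,2].
The resulting 10×5 matrix has rank 5, and its Smith normal form has invariant factors (1,1,1,1,1).

Computing H_k = (kernel of ∂_k) / (image of ∂_{k+1}):

  H_0: rank C_0 − rank ∂_1 = 5 − 4 = 1, and the invariant factors of ∂_1 are all 1, so H_0 = Z.
  H_1: rank ker ∂_1 − rank ∂_2 = (10 − 4) − 5 = 1, and the invariant factors of ∂_2 are all 1, so H_1 = Z.
  H_2: rank ker ∂_2 − rank ∂_3 = (5 − 5) − 0 = 0, and there is no ∂_3, so H_2 = 0.

As a check, the Euler characteristic is 5 − 10 + 5 = 0, which agrees with 1 − 1 + 0 = 0.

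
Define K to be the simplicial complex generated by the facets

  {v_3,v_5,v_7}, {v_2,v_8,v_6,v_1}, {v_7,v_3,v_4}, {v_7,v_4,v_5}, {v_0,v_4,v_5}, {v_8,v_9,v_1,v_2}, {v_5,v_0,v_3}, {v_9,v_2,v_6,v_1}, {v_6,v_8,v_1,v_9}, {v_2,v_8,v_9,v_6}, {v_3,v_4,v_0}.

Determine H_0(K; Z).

Take the total order v_0 < v_1 < v_2 < v_3 < v_4 < v_5 < v_6 < v_7 < v_8 < v_9 on the vertex set. Then K (dimension 3) consists of the simplices:

  0-simplices (10): [v_0], [v_1], [v_2], [v_3], [v_4], [v_5], [v_6], [v_7], [v_8], [v_9]
  1-simplices (19): (19 of them)
  2-simplices (16): (16 of them)
  3-simplices (5): [v_1,v_2,v_6,v_8], [v_1,v_2,v_6,v_9], [v_1,v_2,v_8,v_9], [v_1,v_6,v_8,v_9], [v_2,v_6,v_8,v_9]

Hence C_0 ≅ Z^10, C_1 ≅ Z^19, C_2 ≅ Z^16, C_3 ≅ Z^5.

Boundary ∂_1: C_1 → C_0 maps an edge to its endpoints' difference, ∂[p,q] = q − p.
As a 10×19 matrix over Z this has rank 8, with invariant factors (1,1,1,1,1,1,1,1).

Boundary ∂_2: C_2 → C_1 sends each 2-simplex [p,q,r] to [q,r] − [p,r] + [p,q]. For instance
  ∂[v_1,v_6,v_8] = [v_6,v_8] − [v_1,v_8] + [v_1,v_6],
  ∂[v_2,v_6,v_8] = [v_6,v_8] − [v_2,v_8] + [v_2,v_6].
The resulting 19×16 matrix has rank 11, and its Smith normal form has invariant factors (1,1,1,1,1,1,1,1,1,1,1).

Boundary ∂_3: C_3 → C_2 sends each 3-simplex σ to the alternating sum Σ_i (−1)^i (σ with its i-th vertex removed). For instance
  ∂[v_1,v_6,v_8,v_9] = [v_6,v_8,v_9] − [v_1,v_8,v_9] + [v_1,v_6,v_9] − [v_1,v_6,v_8],
  ∂[v_1,v_2,v_8,v_9] = [v_2,v_8,v_9] − [v_1,v_8,v_9] + [v_1,v_2,v_9] − [v_1,v_2,v_8].
This gives a 16×5 integer matrix of rank 4; reducing to Smith normal form yields diagonal entries (1,1,1,1).

From H_k ≅ ker(∂_k) / im(∂_{k+1}) we obtain:

  H_0: rank C_0 − rank ∂_1 = 10 − 8 = 2, and the invariant factors of ∂_1 are all 1, so H_0 ≅ Z^2.

(K is a triangulation of the disjoint union of the 3-sphere S^3 and the 2-sphere S^2.)

H_0 ≅ Z^2.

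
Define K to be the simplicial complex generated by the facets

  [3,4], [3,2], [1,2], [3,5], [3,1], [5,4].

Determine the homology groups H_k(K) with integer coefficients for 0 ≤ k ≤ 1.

We work with the vertex ordering 1 < 2 < 3 < 4 < 5. The simplices of K, each written with vertices in increasing order, are:

  0-simplices (5): [1], [2], [3], [4], [5]
  1-simplices (6): [1,2], [1,3], [2,3], [3,4], [3,5], [4,5]

Hence C_0 ≅ Z^5, C_1 ≅ Z^6.

The boundary map ∂_1: C_1 → C_0 is given by ∂[p,q] = [q] − [p]. For instance
  ∂[3,5] = [5] − [3].
The resulting 5×6 matrix has rank 4, and its Smith normal form has invariant factors (1,1,1,1).

Now H_k = ker ∂_k / im ∂_{k+1}, so:

  H_0: rank C_0 − rank ∂_1 = 5 − 4 = 1, and the invariant factors of ∂_1 are all 1, so H_0 = Z.
  H_1: rank ker ∂_1 − rank ∂_2 = (6 − 4) − 0 = 2, and there is no ∂_2, so H_1 = Z^2.

(K is a triangulation of a wedge of 2 circles.)

H_0 ≅ Z,  H_1 ≅ Z^2.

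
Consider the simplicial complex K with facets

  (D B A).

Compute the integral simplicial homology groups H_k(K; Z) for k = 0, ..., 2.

We work with the vertex ordering A < B < D. The simplices of K, each written with vertices in increasing order, are:

  0-simplices (3): A, B, D
  1-simplices (3): AB, AD, BD
  2-simplices (1): ABD

Hence C_0 ≅ Z^3, C_1 ≅ Z^3, C_2 ≅ Z^1.

The boundary map ∂_1: C_1 → C_0 is given by ∂[p,q] = [q] − [p].
As a 3×3 matrix over Z this has rank 2, with invariant factors (1,1).

Boundary ∂_2: C_2 → C_1 sends each 2-simplex [p,q,r] to [q,r] − [p,r] + [p,q]. For instance
  ∂ABD = BD − AD + AB.
The 3×1 boundary matrix has rank 1 and Smith normal form diag(1).

Now H_k = ker ∂_k / im ∂_{k+1}, so:

  H_0: rank C_0 − rank ∂_1 = 3 − 2 = 1, and the invariant factors of ∂_1 are all 1, so H_0 ≅ Z.
  H_1: rank ker ∂_1 − rank ∂_2 = (3 − 2) − 1 = 0, and the invariant factors of ∂_2 are all 1, so H_1 ≅ 0.
  H_2: rank ker ∂_2 − rank ∂_3 = (1 − 1) − 0 = 0, and there is no ∂_3, so H_2 ≅ 0.

H_0 = Z,  H_1 = 0,  H_2 = 0.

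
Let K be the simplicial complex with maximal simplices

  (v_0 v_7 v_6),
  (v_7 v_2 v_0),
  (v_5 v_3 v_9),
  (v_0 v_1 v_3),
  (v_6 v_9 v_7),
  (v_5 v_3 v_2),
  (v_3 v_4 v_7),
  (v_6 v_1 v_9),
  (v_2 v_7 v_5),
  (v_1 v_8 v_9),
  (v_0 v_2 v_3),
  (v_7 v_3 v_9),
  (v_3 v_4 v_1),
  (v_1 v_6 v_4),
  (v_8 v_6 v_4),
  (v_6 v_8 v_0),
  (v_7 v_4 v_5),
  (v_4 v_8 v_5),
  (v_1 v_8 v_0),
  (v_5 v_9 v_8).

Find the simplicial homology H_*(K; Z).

We work with the vertex ordering v_0 < v_1 < v_2 < v_3 < v_4 < v_5 < v_6 < v_7 < v_8 < v_9. The simplices of K, each written with vertices in increasing order, are:

  0-simplices (10): [v_0], [v_1], [v_2], [v_3], [v_4], [v_5], [v_6], [v_7], [v_8], [v_9]
  1-simplices (30): (30 of them)
  2-simplices (20): (20 of them)

so the chain groups are C_0 ≅ Z^10, C_1 ≅ Z^30, C_2 ≅ Z^20.

The boundary map ∂_1: C_1 → C_0 is given by ∂[p,q] = [q] − [p].
The resulting 10×30 matrix has rank 9, and its Smith normal form has invariant factors (1,1,1,1,1,1,1,1,1).

Boundary ∂_2: C_2 → C_1 acts by ∂[p,q,r] = [q,r] − [p,r] + [p,q]. For instance
  ∂[v_1,v_3,v_4] = [v_3,v_4] − [v_1,v_4] + [v_1,v_3],
  ∂[v_0,v_6,v_8] = [v_6,v_8] − [v_0,v_8] + [v_0,v_6].
As a 30×20 matrix over Z this has rank 20, with invariant factors (1,1,1,1,1,1,1,1,1,1,1,1,1,1,1,1,1,1,1,2).

From H_k ≅ ker(∂_k) / im(∂_{k+1}) we obtain:

  H_0: rank C_0 − rank ∂_1 = 10 − 9 = 1, and the invariant factors of ∂_1 are all 1, so H_0 = Z.
  H_1: rank ker ∂_1 − rank ∂_2 = (30 − 9) − 20 = 1, and ∂_2 has invariant factor 2 > 1, so H_1 = Z ⊕ Z/2.
  H_2: rank ker ∂_2 − rank ∂_3 = (20 − 20) − 0 = 0, and there is no ∂_3, so H_2 = 0.

(K is a triangulation of the Klein bottle.)

H_0 = Z,  H_1 = Z ⊕ Z/2,  H_2 = 0.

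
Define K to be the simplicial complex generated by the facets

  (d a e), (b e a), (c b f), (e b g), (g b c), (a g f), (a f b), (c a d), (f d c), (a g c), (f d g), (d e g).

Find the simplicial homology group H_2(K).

H_2 ≅ 0.

We work with the vertex ordering a < b < c < d < e < f < g. The simplices of K, each written with vertices in increasing order, are:

  0-simplices (7): a, b, c, d, e, f, g
  1-simplices (18): ab, ac, ad, ae, af, ag, bc, be, bf, bg, cd, cf, cg, de, df, dg, eg, fg
  2-simplices (12): abe, abf, acd, acg, ade, afg, bcf, bcg, beg, cdf, deg, dfg

giving chain groups C_0 ≅ Z^7, C_1 ≅ Z^18, C_2 ≅ Z^12.

∂_1: C_1 → C_0 maps an edge to its endpoints' difference, ∂[p,q] = q − p.
The resulting 7×18 matrix has rank 6, and its Smith normal form has invariant factors (1,1,1,1,1,1).

The boundary map ∂_2: C_2 → C_1 sends each 2-simplex [p,q,r] to [q,r] − [p,r] + [p,q]. For instance
  ∂beg = eg − bg + be,
  ∂ade = de − ae + ad.
As a 18×12 matrix over Z this has rank 12, with invariant factors (1,1,1,1,1,1,1,1,1,1,1,2).

Computing H_k = (kernel of ∂_k) / (image of ∂_{k+1}):

  H_2: rank ker ∂_2 − rank ∂_3 = (12 − 12) − 0 = 0, and there is no ∂_3, so H_2 ≅ 0.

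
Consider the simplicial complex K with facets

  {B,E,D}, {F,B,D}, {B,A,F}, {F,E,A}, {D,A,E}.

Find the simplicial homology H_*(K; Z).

K has 5 vertices, 10 edges, 5 triangles.
rank ∂_0 = 0, rank ∂_1 = 4 ⇒ b_0 = 5 − 0 − 4 = 1; all invariant factors of ∂_1 are 1 so no torsion. So H_0 ≅ Z.
rank ∂_1 = 4, rank ∂_2 = 5 ⇒ b_1 = 10 − 4 − 5 = 1; all invariant factors of ∂_2 are 1 so no torsion. So H_1 ≅ Z.
rank ∂_2 = 5, rank ∂_3 = 0 ⇒ b_2 = 5 − 5 − 0 = 0. So H_2 ≅ 0.

H_0 = Z,  H_1 = Z,  H_2 = 0.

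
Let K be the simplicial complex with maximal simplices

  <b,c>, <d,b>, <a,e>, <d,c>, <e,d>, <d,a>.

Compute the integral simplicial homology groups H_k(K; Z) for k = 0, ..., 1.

H_0 ≅ Z,  H_1 ≅ Z^2.

Order the vertices as a < b < c < d < e. Listing each simplex with vertices in this order, K has dimension 1 with simplices:

  0-simplices (5): a, b, c, d, e
  1-simplices (6): ad, ae, bc, bd, cd, de

so the chain groups are C_0 ≅ Z^5, C_1 ≅ Z^6.

∂_1: C_1 → C_0 is given by ∂[p,q] = [q] − [p]. For instance
  ∂de = e − d.
The 5×6 boundary matrix has rank 4 and Smith normal form diag(1,1,1,1).

From H_k ≅ ker(∂_k) / im(∂_{k+1}) we obtain:

  H_0: rank C_0 − rank ∂_1 = 5 − 4 = 1, and the invariant factors of ∂_1 are all 1, so H_0 = Z.
  H_1: rank ker ∂_1 − rank ∂_2 = (6 − 4) − 0 = 2, and there is no ∂_2, so H_1 = Z^2.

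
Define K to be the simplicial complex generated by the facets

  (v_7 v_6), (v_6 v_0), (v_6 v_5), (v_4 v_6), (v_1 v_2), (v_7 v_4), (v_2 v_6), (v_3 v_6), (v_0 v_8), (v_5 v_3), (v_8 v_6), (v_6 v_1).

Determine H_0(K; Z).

Take the total order v_0 < v_1 < v_2 < v_3 < v_4 < v_5 < v_6 < v_7 < v_8 on the vertex set. Then K (dimension 1) consists of the simplices:

  0-simplices (9): [v_0], [v_1], [v_2], [v_3], [v_4], [v_5], [v_6], [v_7], [v_8]
  1-simplices (12): [v_0,v_6], [v_0,v_8], [v_1,v_2], [v_1,v_6], [v_2,v_6], [v_3,v_5], [v_3,v_6], [v_4,v_6], [v_4,v_7], [v_5,v_6], [v_6,v_7], [v_6,v_8]

Hence C_0 ≅ Z^9, C_1 ≅ Z^12.

Boundary ∂_1: C_1 → C_0 is given by ∂[p,q] = [q] − [p]. For instance
  ∂[v_6,v_7] = [v_7] − [v_6].
This gives a 9×12 integer matrix of rank 8; reducing to Smith normal form yields diagonal entries (1,1,1,1,1,1,1,1).

From H_k ≅ ker(∂_k) / im(∂_{k+1}) we obtain:

  H_0: rank C_0 − rank ∂_1 = 9 − 8 = 1, and the invariant factors of ∂_1 are all 1, so H_0 ≅ Z.

H_0 ≅ Z.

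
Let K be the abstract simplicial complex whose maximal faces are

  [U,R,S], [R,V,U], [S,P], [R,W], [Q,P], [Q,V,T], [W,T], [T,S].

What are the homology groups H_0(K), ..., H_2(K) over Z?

Take the total order P < Q < R < S < T < U < V < W on the vertex set. Then K (dimension 2) consists of the simplices:

  0-simplices (8): P, Q, R, S, T, U, V, W
  1-simplices (13): PQ, PS, QT, QV, RS, RU, RV, RW, ST, SU, TV, TW, UV
  2-simplices (3): QTV, RSU, RUV

so the chain groups are C_0 ≅ Z^8, C_1 ≅ Z^13, C_2 ≅ Z^3.

∂_1: C_1 → C_0 is given by ∂[p,q] = [q] − [p]. For instance
  ∂ST = T − S.
As a 8×13 matrix over Z this has rank 7, with invariant factors (1,1,1,1,1,1,1).

The boundary map ∂_2: C_2 → C_1 maps a triangle to the signed sum of its edges. For instance
  ∂RUV = UV − RV + RU,
  ∂RSU = SU − RU + RS.
The resulting 13×3 matrix has rank 3, and its Smith normal form has invariant factors (1,1,1).

Computing H_k = (kernel of ∂_k) / (image of ∂_{k+1}):

  H_0: rank C_0 − rank ∂_1 = 8 − 7 = 1, and the invariant factors of ∂_1 are all 1, so H_0 = Z.
  H_1: rank ker ∂_1 − rank ∂_2 = (13 − 7) − 3 = 3, and the invariant factors of ∂_2 are all 1, so H_1 = Z^3.
  H_2: rank ker ∂_2 − rank ∂_3 = (3 − 3) − 0 = 0, and there is no ∂_3, so H_2 = 0.

H_0 ≅ Z,  H_1 ≅ Z^3,  H_2 = 0.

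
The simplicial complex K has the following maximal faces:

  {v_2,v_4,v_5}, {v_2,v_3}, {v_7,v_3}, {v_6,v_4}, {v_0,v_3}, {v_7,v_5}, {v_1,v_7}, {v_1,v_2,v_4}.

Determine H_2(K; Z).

Take the total order v_0 < v_1 < v_2 < v_3 < v_4 < v_5 < v_6 < v_7 on the vertex set. Then K (dimension 2) consists of the simplices:

  0-simplices (8): [v_0], [v_1], [v_2], [v_3], [v_4], [v_5], [v_6], [v_7]
  1-simplices (11): [v_0,v_3], [v_1,v_2], [v_1,v_4], [v_1,v_7], [v_2,v_3], [v_2,v_4], [v_2,v_5], [v_3,v_7], [v_4,v_5], [v_4,v_6], [v_5,v_7]
  2-simplices (2): [v_1,v_2,v_4], [v_2,v_4,v_5]

giving chain groups C_0 ≅ Z^8, C_1 ≅ Z^11, C_2 ≅ Z^2.

Boundary ∂_1: C_1 → C_0 maps an edge to its endpoints' difference, ∂[p,q] = q − p. For instance
  ∂[v_1,v_7] = [v_7] − [v_1].
As a 8×11 matrix over Z this has rank 7, with invariant factors (1,1,1,1,1,1,1).

The boundary map ∂_2: C_2 → C_1 maps a triangle to the signed sum of its edges. For instance
  ∂[v_2,v_4,v_5] = [v_4,v_5] − [v_2,v_5] + [v_2,v_4],
  ∂[v_1,v_2,v_4] = [v_2,v_4] − [v_1,v_4] + [v_1,v_2].
The 11×2 boundary matrix has rank 2 and Smith normal form diag(1,1).

From H_k ≅ ker(∂_k) / im(∂_{k+1}) we obtain:

  H_2: rank ker ∂_2 − rank ∂_3 = (2 − 2) − 0 = 0, and there is no ∂_3, so H_2 ≅ 0.

H_2 = 0.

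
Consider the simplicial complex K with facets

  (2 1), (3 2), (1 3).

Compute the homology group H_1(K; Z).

Take the total order 1 < 2 < 3 on the vertex set. Then K (dimension 1) consists of the simplices:

  0-simplices (3): [1], [2], [3]
  1-simplices (3): [1,2], [1,3], [2,3]

giving chain groups C_0 ≅ Z^3, C_1 ≅ Z^3.

The boundary map ∂_1: C_1 → C_0 sends each edge [p,q] (with p < q) to q − p. For instance
  ∂[1,2] = [2] − [1].
As a 3×3 matrix over Z this has rank 2, with invariant factors (1,1).

Reading off H_k = ker ∂_k / im ∂_{k+1}:

  H_1: rank ker ∂_1 − rank ∂_2 = (3 − 2) − 0 = 1, and there is no ∂_2, so H_1 ≅ Z.

H_1 ≅ Z.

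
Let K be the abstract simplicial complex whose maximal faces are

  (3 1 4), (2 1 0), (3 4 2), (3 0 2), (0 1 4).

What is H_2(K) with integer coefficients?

We work with the vertex ordering 0 < 1 < 2 < 3 < 4. The simplices of K, each written with vertices in increasing order, are:

  0-simplices (5): [0], [1], [2], [3], [4]
  1-simplices (10): [0,1], [0,2], [0,3], [0,4], [1,2], [1,3], [1,4], [2,3], [2,4], [3,4]
  2-simplices (5): [0,1,2], [0,1,4], [0,2,3], [1,3,4], [2,3,4]

giving chain groups C_0 ≅ Z^5, C_1 ≅ Z^10, C_2 ≅ Z^5.

The boundary map ∂_1: C_1 → C_0 sends each edge [p,q] (with p < q) to q − p.
The 5×10 boundary matrix has rank 4 and Smith normal form diag(1,1,1,1).

∂_2: C_2 → C_1 acts by ∂[p,q,r] = [q,r] − [p,r] + [p,q]. For instance
  ∂[0,1,2] = [1,2] − [0,2] + [0,1],
  ∂[0,2,3] = [2,3] − [0,3] + [0,2].
The resulting 10×5 matrix has rank 5, and its Smith normal form has invariant factors (1,1,1,1,1).

Now H_k = ker ∂_k / im ∂_{k+1}, so:

  H_2: rank ker ∂_2 − rank ∂_3 = (5 − 5) − 0 = 0, and there is no ∂_3, so H_2 ≅ 0.

H_2 = 0.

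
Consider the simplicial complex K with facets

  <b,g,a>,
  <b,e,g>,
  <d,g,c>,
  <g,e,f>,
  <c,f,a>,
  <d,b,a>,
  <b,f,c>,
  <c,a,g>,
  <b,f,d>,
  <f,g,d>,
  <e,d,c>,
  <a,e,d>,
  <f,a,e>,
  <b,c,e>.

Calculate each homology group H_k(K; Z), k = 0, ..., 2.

K has 7 vertices, 21 edges, 14 triangles.
rank ∂_0 = 0, rank ∂_1 = 6 ⇒ b_0 = 7 − 0 − 6 = 1; all invariant factors of ∂_1 are 1 so no torsion. So H_0 = Z.
rank ∂_1 = 6, rank ∂_2 = 13 ⇒ b_1 = 21 − 6 − 13 = 2; all invariant factors of ∂_2 are 1 so no torsion. So H_1 = Z^2.
rank ∂_2 = 13, rank ∂_3 = 0 ⇒ b_2 = 14 − 13 − 0 = 1. So H_2 = Z.

H_0 ≅ Z,  H_1 ≅ Z^2,  H_2 ≅ Z.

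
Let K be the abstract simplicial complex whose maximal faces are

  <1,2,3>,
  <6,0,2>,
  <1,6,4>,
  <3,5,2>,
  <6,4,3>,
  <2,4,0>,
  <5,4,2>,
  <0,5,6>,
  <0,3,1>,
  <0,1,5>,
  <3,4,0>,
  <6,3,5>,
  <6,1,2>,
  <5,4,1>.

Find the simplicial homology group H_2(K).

H_2 = Z.

K has 7 vertices, 21 edges, 14 triangles.
rank ∂_2 = 13, rank ∂_3 = 0 ⇒ b_2 = 14 − 13 − 0 = 1. So H_2 ≅ Z.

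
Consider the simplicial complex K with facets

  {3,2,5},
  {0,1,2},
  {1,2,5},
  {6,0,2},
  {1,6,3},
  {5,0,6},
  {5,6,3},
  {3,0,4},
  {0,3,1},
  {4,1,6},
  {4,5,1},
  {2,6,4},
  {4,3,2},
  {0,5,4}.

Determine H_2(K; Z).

H_2 = Z.

Fix the vertex order 0 < 1 < 2 < 3 < 4 < 5 < 6 and write every simplex with vertices in increasing order. Then dim K = 2 and the simplices of K are:

  0-simplices (7): [0], [1], [2], [3], [4], [5], [6]
  1-simplices (21): [0,1], [0,2], [0,3], [0,4], [0,5], [0,6], [1,2], [1,3], [1,4], [1,5], [1,6], [2,3], [2,4], [2,5], [2,6], [3,4], [3,5], [3,6], [4,5], [4,6], [5,6]
  2-simplices (14): [0,1,2], [0,1,3], [0,2,6], [0,3,4], [0,4,5], [0,5,6], [1,2,5], [1,3,6], [1,4,5], [1,4,6], [2,3,4], [2,3,5], [2,4,6], [3,5,6]

giving chain groups C_0 ≅ Z^7, C_1 ≅ Z^21, C_2 ≅ Z^14.

∂_1: C_1 → C_0 sends each edge [p,q] (with p < q) to q − p. For instance
  ∂[3,5] = [5] − [3].
As a 7×21 matrix over Z this has rank 6, with invariant factors (1,1,1,1,1,1).

The boundary map ∂_2: C_2 → C_1 sends each 2-simplex [p,q,r] to [q,r] − [p,r] + [p,q]. For instance
  ∂[0,1,2] = [1,2] − [0,2] + [0,1],
  ∂[2,4,6] = [4,6] − [2,6] + [2,4].
As a 21×14 matrix over Z this has rank 13, with invariant factors (1,1,1,1,1,1,1,1,1,1,1,1,1).

Reading off H_k = ker ∂_k / im ∂_{k+1}:

  H_2: rank ker ∂_2 − rank ∂_3 = (14 − 13) − 0 = 1, and there is no ∂_3, so H_2 = Z.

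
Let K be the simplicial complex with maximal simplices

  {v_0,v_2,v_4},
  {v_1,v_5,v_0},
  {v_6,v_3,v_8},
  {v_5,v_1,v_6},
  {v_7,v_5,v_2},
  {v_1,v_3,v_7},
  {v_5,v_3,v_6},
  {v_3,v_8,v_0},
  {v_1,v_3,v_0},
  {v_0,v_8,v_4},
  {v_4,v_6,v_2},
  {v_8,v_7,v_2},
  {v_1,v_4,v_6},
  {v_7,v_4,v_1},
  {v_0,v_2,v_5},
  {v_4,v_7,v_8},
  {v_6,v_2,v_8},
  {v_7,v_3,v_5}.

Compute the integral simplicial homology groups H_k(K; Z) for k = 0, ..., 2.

Order the vertices as v_0 < v_1 < v_2 < v_3 < v_4 < v_5 < v_6 < v_7 < v_8. Listing each simplex with vertices in this order, K has dimension 2 with simplices:

  0-simplices (9): [v_0], [v_1], [v_2], [v_3], [v_4], [v_5], [v_6], [v_7], [v_8]
  1-simplices (27): (27 of them)
  2-simplices (18): (18 of them)

giving chain groups C_0 ≅ Z^9, C_1 ≅ Z^27, C_2 ≅ Z^18.

∂_1: C_1 → C_0 sends each edge [p,q] (with p < q) to q − p. For instance
  ∂[v_2,v_8] = [v_8] − [v_2].
As a 9×27 matrix over Z this has rank 8, with invariant factors (1,1,1,1,1,1,1,1).

The boundary map ∂_2: C_2 → C_1 sends each 2-simplex [p,q,r] to [q,r] − [p,r] + [p,q]. For instance
  ∂[v_0,v_2,v_5] = [v_2,v_5] − [v_0,v_5] + [v_0,v_2],
  ∂[v_0,v_2,v_4] = [v_2,v_4] − [v_0,v_4] + [v_0,v_2].
As a 27×18 matrix over Z this has rank 18, with invariant factors (1,1,1,1,1,1,1,1,1,1,1,1,1,1,1,1,1,2).

Computing H_k = (kernel of ∂_k) / (image of ∂_{k+1}):

  H_0: rank C_0 − rank ∂_1 = 9 − 8 = 1, and the invariant factors of ∂_1 are all 1, so H_0 = Z.
  H_1: rank ker ∂_1 − rank ∂_2 = (27 − 8) − 18 = 1, and ∂_2 has invariant factor 2 > 1, so H_1 = Z ⊕ Z/2.
  H_2: rank ker ∂_2 − rank ∂_3 = (18 − 18) − 0 = 0, and there is no ∂_3, so H_2 = 0.

(K is a triangulation of the Klein bottle.)

H_0 = Z,  H_1 = Z ⊕ Z/2,  H_2 = 0.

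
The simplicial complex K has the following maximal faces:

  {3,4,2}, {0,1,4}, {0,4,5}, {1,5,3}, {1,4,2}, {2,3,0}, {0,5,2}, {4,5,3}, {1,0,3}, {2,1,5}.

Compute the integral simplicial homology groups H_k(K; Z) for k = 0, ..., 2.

H_0 = Z,  H_1 = Z/2Z,  H_2 = 0.

Order the vertices as 0 < 1 < 2 < 3 < 4 < 5. Listing each simplex with vertices in this order, K has dimension 2 with simplices:

  0-simplices (6): [0], [1], [2], [3], [4], [5]
  1-simplices (15): [0,1], [0,2], [0,3], [0,4], [0,5], [1,2], [1,3], [1,4], [1,5], [2,3], [2,4], [2,5], [3,4], [3,5], [4,5]
  2-simplices (10): [0,1,3], [0,1,4], [0,2,3], [0,2,5], [0,4,5], [1,2,4], [1,2,5], [1,3,5], [2,3,4], [3,4,5]

Hence C_0 ≅ Z^6, C_1 ≅ Z^15, C_2 ≅ Z^10.

∂_1: C_1 → C_0 maps an edge to its endpoints' difference, ∂[p,q] = q − p. For instance
  ∂[0,4] = [4] − [0].
This gives a 6×15 integer matrix of rank 5; reducing to Smith normal form yields diagonal entries (1,1,1,1,1).

The boundary map ∂_2: C_2 → C_1 maps a triangle to the signed sum of its edges. For instance
  ∂[3,4,5] = [4,5] − [3,5] + [3,4],
  ∂[0,2,3] = [2,3] − [0,3] + [0,2].
The resulting 15×10 matrix has rank 10, and its Smith normal form has invariant factors (1,1,1,1,1,1,1,1,1,2).

Reading off H_k = ker ∂_k / im ∂_{k+1}:

  H_0: rank C_0 − rank ∂_1 = 6 − 5 = 1, and the invariant factors of ∂_1 are all 1, so H_0 ≅ Z.
  H_1: rank ker ∂_1 − rank ∂_2 = (15 − 5) − 10 = 0, and ∂_2 has invariant factor 2 > 1, so H_1 ≅ Z/2Z.
  H_2: rank ker ∂_2 − rank ∂_3 = (10 − 10) − 0 = 0, and there is no ∂_3, so H_2 ≅ 0.

As a check, the Euler characteristic is 6 − 15 + 10 = 1, which agrees with 1 − 0 + 0 = 1.
(K is a triangulation of the real projective plane RP^2.)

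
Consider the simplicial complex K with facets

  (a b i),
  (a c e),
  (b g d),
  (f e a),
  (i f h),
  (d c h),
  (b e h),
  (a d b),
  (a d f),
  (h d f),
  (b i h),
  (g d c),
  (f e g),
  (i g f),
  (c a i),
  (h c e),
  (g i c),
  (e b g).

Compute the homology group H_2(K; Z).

H_2 ≅ Z.

Fix the vertex order a < b < c < d < e < f < g < h < i and write every simplex with vertices in increasing order. Then dim K = 2 and the simplices of K are:

  0-simplices (9): a, b, c, d, e, f, g, h, i
  1-simplices (27): ab, ac, ad, ae, af, ai, bd, be, bg, bh, bi, cd, ce, cg, ch, ci, df, dg, dh, ef, eg, eh, fg, fh, fi, gi, hi
  2-simplices (18): abd, abi, ace, aci, adf, aef, bdg, beg, beh, bhi, cdg, cdh, ceh, cgi, dfh, efg, fgi, fhi

Hence C_0 ≅ Z^9, C_1 ≅ Z^27, C_2 ≅ Z^18.

Boundary ∂_1: C_1 → C_0 is given by ∂[p,q] = [q] − [p].
This gives a 9×27 integer matrix of rank 8; reducing to Smith normal form yields diagonal entries (1,1,1,1,1,1,1,1).

Boundary ∂_2: C_2 → C_1 maps a triangle to the signed sum of its edges. For instance
  ∂fhi = hi − fi + fh,
  ∂abd = bd − ad + ab.
This gives a 27×18 integer matrix of rank 17; reducing to Smith normal form yields diagonal entries (1,1,1,1,1,1,1,1,1,1,1,1,1,1,1,1,1).

From H_k ≅ ker(∂_k) / im(∂_{k+1}) we obtain:

  H_2: rank ker ∂_2 − rank ∂_3 = (18 − 17) − 0 = 1, and there is no ∂_3, so H_2 = Z.

(K is a triangulation of the torus T^2.)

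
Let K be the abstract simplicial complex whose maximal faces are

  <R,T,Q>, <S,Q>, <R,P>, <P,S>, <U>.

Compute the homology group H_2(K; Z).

H_2 ≅ 0.

Take the total order P < Q < R < S < T < U on the vertex set. Then K (dimension 2) consists of the simplices:

  0-simplices (6): P, Q, R, S, T, U
  1-simplices (6): PR, PS, QR, QS, QT, RT
  2-simplices (1): QRT

so the chain groups are C_0 ≅ Z^6, C_1 ≅ Z^6, C_2 ≅ Z^1.

∂_1: C_1 → C_0 sends each edge [p,q] (with p < q) to q − p. For instance
  ∂PR = R − P.
The resulting 6×6 matrix has rank 4, and its Smith normal form has invariant factors (1,1,1,1).

∂_2: C_2 → C_1 maps a triangle to the signed sum of its edges. For instance
  ∂QRT = RT − QT + QR.
The resulting 6×1 matrix has rank 1, and its Smith normal form has invariant factors (1).

Computing H_k = (kernel of ∂_k) / (image of ∂_{k+1}):

  H_2: rank ker ∂_2 − rank ∂_3 = (1 − 1) − 0 = 0, and there is no ∂_3, so H_2 = 0.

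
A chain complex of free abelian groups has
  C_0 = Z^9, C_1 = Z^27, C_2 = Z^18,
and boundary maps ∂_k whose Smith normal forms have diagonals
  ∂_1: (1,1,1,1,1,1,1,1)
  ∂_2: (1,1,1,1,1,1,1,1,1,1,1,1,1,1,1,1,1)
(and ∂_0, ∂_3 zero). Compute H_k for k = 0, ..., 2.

H_0 = Z,  H_1 = Z^2,  H_2 = Z.

H_0: b_0 = 9 − 0 − 8 = 1; torsion from ∂_1 factors > 1: none. So H_0 = Z.
H_1: b_1 = 27 − 8 − 17 = 2; torsion from ∂_2 factors > 1: none. So H_1 = Z^2.
H_2: b_2 = 18 − 17 − 0 = 1; torsion from ∂_3 factors > 1: none. So H_2 = Z.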